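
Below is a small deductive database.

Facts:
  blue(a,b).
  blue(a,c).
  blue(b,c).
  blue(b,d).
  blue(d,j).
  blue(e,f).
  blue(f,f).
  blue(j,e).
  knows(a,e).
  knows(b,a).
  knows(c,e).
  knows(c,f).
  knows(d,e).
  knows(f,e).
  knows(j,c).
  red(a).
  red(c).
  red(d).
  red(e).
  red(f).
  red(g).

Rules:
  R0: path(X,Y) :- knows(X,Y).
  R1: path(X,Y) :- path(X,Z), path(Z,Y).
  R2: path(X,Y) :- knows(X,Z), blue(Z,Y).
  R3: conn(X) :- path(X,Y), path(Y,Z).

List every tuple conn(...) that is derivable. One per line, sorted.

conn(a)
conn(b)
conn(c)
conn(d)
conn(f)
conn(j)

round 1: derive path(a,e) via R0 from knows(a,e)
round 1: derive path(b,a) via R0 from knows(b,a)
round 1: derive path(c,e) via R0 from knows(c,e)
round 1: derive path(c,f) via R0 from knows(c,f)
round 1: derive path(d,e) via R0 from knows(d,e)
round 1: derive path(f,e) via R0 from knows(f,e)
round 1: derive path(j,c) via R0 from knows(j,c)
round 1: derive path(a,f) via R2 from knows(a,e), blue(e,f)
round 1: derive path(b,b) via R2 from knows(b,a), blue(a,b)
round 1: derive path(b,c) via R2 from knows(b,a), blue(a,c)
round 1: derive path(d,f) via R2 from knows(d,e), blue(e,f)
round 1: derive path(f,f) via R2 from knows(f,e), blue(e,f)
round 2: derive path(b,e) via R1 from path(b,a), path(a,e)
round 2: derive path(b,f) via R1 from path(b,a), path(a,f)
round 2: derive path(j,e) via R1 from path(j,c), path(c,e)
round 2: derive path(j,f) via R1 from path(j,c), path(c,f)
round 2: derive conn(a) via R3 from path(a,f), path(f,e)
round 2: derive conn(b) via R3 from path(b,a), path(a,e)
round 2: derive conn(c) via R3 from path(c,f), path(f,e)
round 2: derive conn(d) via R3 from path(d,f), path(f,e)
round 2: derive conn(f) via R3 from path(f,f), path(f,e)
round 2: derive conn(j) via R3 from path(j,c), path(c,e)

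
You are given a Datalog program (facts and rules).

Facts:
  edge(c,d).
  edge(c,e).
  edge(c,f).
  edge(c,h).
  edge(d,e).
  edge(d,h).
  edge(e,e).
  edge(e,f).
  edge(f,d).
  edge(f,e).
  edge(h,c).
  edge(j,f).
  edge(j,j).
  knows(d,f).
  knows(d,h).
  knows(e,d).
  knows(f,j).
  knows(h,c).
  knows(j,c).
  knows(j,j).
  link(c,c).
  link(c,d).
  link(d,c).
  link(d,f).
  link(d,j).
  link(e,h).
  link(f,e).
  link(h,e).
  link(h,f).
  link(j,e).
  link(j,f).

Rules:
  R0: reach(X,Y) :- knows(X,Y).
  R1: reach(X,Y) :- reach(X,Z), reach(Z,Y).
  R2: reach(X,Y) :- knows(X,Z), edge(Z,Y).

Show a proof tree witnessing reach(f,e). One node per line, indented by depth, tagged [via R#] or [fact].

reach(f,e)  [via R1]
  reach(f,j)  [via R0]
    knows(f,j)  [fact]
  reach(j,e)  [via R2]
    knows(j,c)  [fact]
    edge(c,e)  [fact]

round 1: derive reach(d,f) via R0 from knows(d,f)
round 1: derive reach(d,h) via R0 from knows(d,h)
round 1: derive reach(e,d) via R0 from knows(e,d)
round 1: derive reach(f,j) via R0 from knows(f,j)
round 1: derive reach(h,c) via R0 from knows(h,c)
round 1: derive reach(j,c) via R0 from knows(j,c)
round 1: derive reach(j,j) via R0 from knows(j,j)
round 1: derive reach(d,c) via R2 from knows(d,h), edge(h,c)
round 1: derive reach(d,d) via R2 from knows(d,f), edge(f,d)
round 1: derive reach(d,e) via R2 from knows(d,f), edge(f,e)
round 1: derive reach(e,e) via R2 from knows(e,d), edge(d,e)
round 1: derive reach(e,h) via R2 from knows(e,d), edge(d,h)
round 1: derive reach(f,f) via R2 from knows(f,j), edge(j,f)
round 1: derive reach(h,d) via R2 from knows(h,c), edge(c,d)
round 1: derive reach(h,e) via R2 from knows(h,c), edge(c,e)
round 1: derive reach(h,f) via R2 from knows(h,c), edge(c,f)
round 1: derive reach(h,h) via R2 from knows(h,c), edge(c,h)
round 1: derive reach(j,d) via R2 from knows(j,c), edge(c,d)
round 1: derive reach(j,e) via R2 from knows(j,c), edge(c,e)
round 1: derive reach(j,f) via R2 from knows(j,c), edge(c,f)
round 1: derive reach(j,h) via R2 from knows(j,c), edge(c,h)
round 2: derive reach(d,j) via R1 from reach(d,f), reach(f,j)
round 2: derive reach(e,c) via R1 from reach(e,d), reach(d,c)
round 2: derive reach(e,f) via R1 from reach(e,d), reach(d,f)
round 2: derive reach(f,c) via R1 from reach(f,j), reach(j,c)
round 2: derive reach(f,d) via R1 from reach(f,j), reach(j,d)
round 2: derive reach(f,e) via R1 from reach(f,j), reach(j,e)
round 2: derive reach(f,h) via R1 from reach(f,j), reach(j,h)
round 2: derive reach(h,j) via R1 from reach(h,f), reach(f,j)
round 3: derive reach(e,j) via R1 from reach(e,d), reach(d,j)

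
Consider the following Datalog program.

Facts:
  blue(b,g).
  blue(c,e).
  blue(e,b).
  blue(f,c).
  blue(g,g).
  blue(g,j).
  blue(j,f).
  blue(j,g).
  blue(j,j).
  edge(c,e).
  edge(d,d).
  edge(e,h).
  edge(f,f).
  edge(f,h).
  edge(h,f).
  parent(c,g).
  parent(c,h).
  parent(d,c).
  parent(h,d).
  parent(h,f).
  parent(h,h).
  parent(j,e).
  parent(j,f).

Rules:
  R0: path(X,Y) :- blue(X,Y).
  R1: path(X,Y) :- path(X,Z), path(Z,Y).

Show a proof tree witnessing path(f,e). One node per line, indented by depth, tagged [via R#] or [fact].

round 1: derive path(b,g) via R0 from blue(b,g)
round 1: derive path(c,e) via R0 from blue(c,e)
round 1: derive path(e,b) via R0 from blue(e,b)
round 1: derive path(f,c) via R0 from blue(f,c)
round 1: derive path(g,g) via R0 from blue(g,g)
round 1: derive path(g,j) via R0 from blue(g,j)
round 1: derive path(j,f) via R0 from blue(j,f)
round 1: derive path(j,g) via R0 from blue(j,g)
round 1: derive path(j,j) via R0 from blue(j,j)
round 2: derive path(b,j) via R1 from path(b,g), path(g,j)
round 2: derive path(c,b) via R1 from path(c,e), path(e,b)
round 2: derive path(e,g) via R1 from path(e,b), path(b,g)
round 2: derive path(f,e) via R1 from path(f,c), path(c,e)
round 2: derive path(g,f) via R1 from path(g,j), path(j,f)
round 2: derive path(j,c) via R1 from path(j,f), path(f,c)
round 3: derive path(b,c) via R1 from path(b,j), path(j,c)
round 3: derive path(b,f) via R1 from path(b,g), path(g,f)
round 3: derive path(c,g) via R1 from path(c,b), path(b,g)
round 3: derive path(c,j) via R1 from path(c,b), path(b,j)
round 3: derive path(e,f) via R1 from path(e,g), path(g,f)
round 3: derive path(e,j) via R1 from path(e,b), path(b,j)
round 3: derive path(f,b) via R1 from path(f,c), path(c,b)
round 3: derive path(f,g) via R1 from path(f,e), path(e,g)
round 3: derive path(g,c) via R1 from path(g,f), path(f,c)
round 3: derive path(g,e) via R1 from path(g,f), path(f,e)
round 3: derive path(j,b) via R1 from path(j,c), path(c,b)
round 3: derive path(j,e) via R1 from path(j,c), path(c,e)
round 4: derive path(b,b) via R1 from path(b,c), path(c,b)
round 4: derive path(b,e) via R1 from path(b,c), path(c,e)
round 4: derive path(c,c) via R1 from path(c,b), path(b,c)
round 4: derive path(c,f) via R1 from path(c,b), path(b,f)
round 4: derive path(e,c) via R1 from path(e,b), path(b,c)
round 4: derive path(e,e) via R1 from path(e,f), path(f,e)
round 4: derive path(f,f) via R1 from path(f,b), path(b,f)
round 4: derive path(f,j) via R1 from path(f,b), path(b,j)
round 4: derive path(g,b) via R1 from path(g,c), path(c,b)

path(f,e)  [via R1]
  path(f,c)  [via R0]
    blue(f,c)  [fact]
  path(c,e)  [via R0]
    blue(c,e)  [fact]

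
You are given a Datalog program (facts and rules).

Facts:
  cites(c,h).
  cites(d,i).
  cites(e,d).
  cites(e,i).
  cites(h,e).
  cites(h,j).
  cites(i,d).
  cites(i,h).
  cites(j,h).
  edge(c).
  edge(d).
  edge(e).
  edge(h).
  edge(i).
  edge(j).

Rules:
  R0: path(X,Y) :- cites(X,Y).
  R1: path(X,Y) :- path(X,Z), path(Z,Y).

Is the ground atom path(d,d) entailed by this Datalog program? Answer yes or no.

yes

round 1: derive path(c,h) via R0 from cites(c,h)
round 1: derive path(d,i) via R0 from cites(d,i)
round 1: derive path(e,d) via R0 from cites(e,d)
round 1: derive path(e,i) via R0 from cites(e,i)
round 1: derive path(h,e) via R0 from cites(h,e)
round 1: derive path(h,j) via R0 from cites(h,j)
round 1: derive path(i,d) via R0 from cites(i,d)
round 1: derive path(i,h) via R0 from cites(i,h)
round 1: derive path(j,h) via R0 from cites(j,h)
round 2: derive path(c,e) via R1 from path(c,h), path(h,e)
round 2: derive path(c,j) via R1 from path(c,h), path(h,j)
round 2: derive path(d,d) via R1 from path(d,i), path(i,d)
round 2: derive path(d,h) via R1 from path(d,i), path(i,h)
round 2: derive path(e,h) via R1 from path(e,i), path(i,h)
round 2: derive path(h,d) via R1 from path(h,e), path(e,d)
round 2: derive path(h,h) via R1 from path(h,j), path(j,h)
round 2: derive path(h,i) via R1 from path(h,e), path(e,i)
round 2: derive path(i,e) via R1 from path(i,h), path(h,e)
round 2: derive path(i,i) via R1 from path(i,d), path(d,i)
round 2: derive path(i,j) via R1 from path(i,h), path(h,j)
round 2: derive path(j,e) via R1 from path(j,h), path(h,e)
round 2: derive path(j,j) via R1 from path(j,h), path(h,j)
round 3: derive path(c,d) via R1 from path(c,e), path(e,d)
round 3: derive path(c,i) via R1 from path(c,e), path(e,i)
round 3: derive path(d,e) via R1 from path(d,h), path(h,e)
round 3: derive path(d,j) via R1 from path(d,h), path(h,j)
round 3: derive path(e,e) via R1 from path(e,h), path(h,e)
round 3: derive path(e,j) via R1 from path(e,h), path(h,j)
round 3: derive path(j,d) via R1 from path(j,e), path(e,d)
round 3: derive path(j,i) via R1 from path(j,e), path(e,i)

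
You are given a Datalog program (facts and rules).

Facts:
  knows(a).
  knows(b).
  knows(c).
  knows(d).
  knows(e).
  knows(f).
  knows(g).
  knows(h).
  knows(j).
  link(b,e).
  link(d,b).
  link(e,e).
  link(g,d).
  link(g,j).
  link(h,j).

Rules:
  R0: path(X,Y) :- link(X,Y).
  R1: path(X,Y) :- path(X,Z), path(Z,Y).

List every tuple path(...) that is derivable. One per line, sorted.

round 1: derive path(b,e) via R0 from link(b,e)
round 1: derive path(d,b) via R0 from link(d,b)
round 1: derive path(e,e) via R0 from link(e,e)
round 1: derive path(g,d) via R0 from link(g,d)
round 1: derive path(g,j) via R0 from link(g,j)
round 1: derive path(h,j) via R0 from link(h,j)
round 2: derive path(d,e) via R1 from path(d,b), path(b,e)
round 2: derive path(g,b) via R1 from path(g,d), path(d,b)
round 3: derive path(g,e) via R1 from path(g,b), path(b,e)

path(b,e)
path(d,b)
path(d,e)
path(e,e)
path(g,b)
path(g,d)
path(g,e)
path(g,j)
path(h,j)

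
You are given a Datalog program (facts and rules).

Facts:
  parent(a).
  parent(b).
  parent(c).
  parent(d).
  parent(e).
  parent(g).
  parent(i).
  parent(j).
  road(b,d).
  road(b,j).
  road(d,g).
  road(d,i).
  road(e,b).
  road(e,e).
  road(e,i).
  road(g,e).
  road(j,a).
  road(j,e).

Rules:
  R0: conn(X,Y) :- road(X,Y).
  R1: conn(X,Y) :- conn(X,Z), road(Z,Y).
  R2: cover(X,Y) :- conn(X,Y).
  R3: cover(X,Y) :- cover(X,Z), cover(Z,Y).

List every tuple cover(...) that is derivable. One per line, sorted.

round 1: derive conn(b,d) via R0 from road(b,d)
round 1: derive conn(b,j) via R0 from road(b,j)
round 1: derive conn(d,g) via R0 from road(d,g)
round 1: derive conn(d,i) via R0 from road(d,i)
round 1: derive conn(e,b) via R0 from road(e,b)
round 1: derive conn(e,e) via R0 from road(e,e)
round 1: derive conn(e,i) via R0 from road(e,i)
round 1: derive conn(g,e) via R0 from road(g,e)
round 1: derive conn(j,a) via R0 from road(j,a)
round 1: derive conn(j,e) via R0 from road(j,e)
round 2: derive conn(b,a) via R1 from conn(b,j), road(j,a)
round 2: derive conn(b,e) via R1 from conn(b,j), road(j,e)
round 2: derive conn(b,g) via R1 from conn(b,d), road(d,g)
round 2: derive conn(b,i) via R1 from conn(b,d), road(d,i)
round 2: derive conn(d,e) via R1 from conn(d,g), road(g,e)
round 2: derive conn(e,d) via R1 from conn(e,b), road(b,d)
round 2: derive conn(e,j) via R1 from conn(e,b), road(b,j)
round 2: derive conn(g,b) via R1 from conn(g,e), road(e,b)
round 2: derive conn(g,i) via R1 from conn(g,e), road(e,i)
round 2: derive conn(j,b) via R1 from conn(j,e), road(e,b)
round 2: derive conn(j,i) via R1 from conn(j,e), road(e,i)
round 2: derive cover(b,d) via R2 from conn(b,d)
round 2: derive cover(b,j) via R2 from conn(b,j)
round 2: derive cover(d,g) via R2 from conn(d,g)
round 2: derive cover(d,i) via R2 from conn(d,i)
round 2: derive cover(e,b) via R2 from conn(e,b)
round 2: derive cover(e,e) via R2 from conn(e,e)
round 2: derive cover(e,i) via R2 from conn(e,i)
round 2: derive cover(g,e) via R2 from conn(g,e)
round 2: derive cover(j,a) via R2 from conn(j,a)
round 2: derive cover(j,e) via R2 from conn(j,e)
round 3: derive conn(b,b) via R1 from conn(b,e), road(e,b)
round 3: derive conn(d,b) via R1 from conn(d,e), road(e,b)
round 3: derive conn(e,a) via R1 from conn(e,j), road(j,a)
round 3: derive conn(e,g) via R1 from conn(e,d), road(d,g)
round 3: derive conn(g,d) via R1 from conn(g,b), road(b,d)
round 3: derive conn(g,j) via R1 from conn(g,b), road(b,j)
round 3: derive conn(j,d) via R1 from conn(j,b), road(b,d)
round 3: derive conn(j,j) via R1 from conn(j,b), road(b,j)
round 3: derive cover(b,a) via R2 from conn(b,a)
round 3: derive cover(b,e) via R2 from conn(b,e)
round 3: derive cover(b,g) via R2 from conn(b,g)
round 3: derive cover(b,i) via R2 from conn(b,i)
round 3: derive cover(d,e) via R2 from conn(d,e)
round 3: derive cover(e,d) via R2 from conn(e,d)
round 3: derive cover(e,j) via R2 from conn(e,j)
round 3: derive cover(g,b) via R2 from conn(g,b)
round 3: derive cover(g,i) via R2 from conn(g,i)
round 3: derive cover(j,b) via R2 from conn(j,b)
round 3: derive cover(j,i) via R2 from conn(j,i)
round 4: derive conn(d,d) via R1 from conn(d,b), road(b,d)
round 4: derive conn(d,j) via R1 from conn(d,b), road(b,j)
round 4: derive conn(g,a) via R1 from conn(g,j), road(j,a)
round 4: derive conn(g,g) via R1 from conn(g,d), road(d,g)
round 4: derive conn(j,g) via R1 from conn(j,d), road(d,g)
round 4: derive cover(b,b) via R2 from conn(b,b)
round 4: derive cover(d,b) via R2 from conn(d,b)
round 4: derive cover(e,a) via R2 from conn(e,a)
round 4: derive cover(e,g) via R2 from conn(e,g)
round 4: derive cover(g,d) via R2 from conn(g,d)
round 4: derive cover(g,j) via R2 from conn(g,j)
round 4: derive cover(j,d) via R2 from conn(j,d)
round 4: derive cover(j,j) via R2 from conn(j,j)
round 4: derive cover(d,d) via R3 from cover(d,e), cover(e,d)
round 4: derive cover(d,j) via R3 from cover(d,e), cover(e,j)
round 4: derive cover(g,a) via R3 from cover(g,b), cover(b,a)
round 4: derive cover(g,g) via R3 from cover(g,b), cover(b,g)
round 4: derive cover(j,g) via R3 from cover(j,b), cover(b,g)
round 5: derive conn(d,a) via R1 from conn(d,j), road(j,a)
round 5: derive cover(d,a) via R3 from cover(d,b), cover(b,a)

cover(b,a)
cover(b,b)
cover(b,d)
cover(b,e)
cover(b,g)
cover(b,i)
cover(b,j)
cover(d,a)
cover(d,b)
cover(d,d)
cover(d,e)
cover(d,g)
cover(d,i)
cover(d,j)
cover(e,a)
cover(e,b)
cover(e,d)
cover(e,e)
cover(e,g)
cover(e,i)
cover(e,j)
cover(g,a)
cover(g,b)
cover(g,d)
cover(g,e)
cover(g,g)
cover(g,i)
cover(g,j)
cover(j,a)
cover(j,b)
cover(j,d)
cover(j,e)
cover(j,g)
cover(j,i)
cover(j,j)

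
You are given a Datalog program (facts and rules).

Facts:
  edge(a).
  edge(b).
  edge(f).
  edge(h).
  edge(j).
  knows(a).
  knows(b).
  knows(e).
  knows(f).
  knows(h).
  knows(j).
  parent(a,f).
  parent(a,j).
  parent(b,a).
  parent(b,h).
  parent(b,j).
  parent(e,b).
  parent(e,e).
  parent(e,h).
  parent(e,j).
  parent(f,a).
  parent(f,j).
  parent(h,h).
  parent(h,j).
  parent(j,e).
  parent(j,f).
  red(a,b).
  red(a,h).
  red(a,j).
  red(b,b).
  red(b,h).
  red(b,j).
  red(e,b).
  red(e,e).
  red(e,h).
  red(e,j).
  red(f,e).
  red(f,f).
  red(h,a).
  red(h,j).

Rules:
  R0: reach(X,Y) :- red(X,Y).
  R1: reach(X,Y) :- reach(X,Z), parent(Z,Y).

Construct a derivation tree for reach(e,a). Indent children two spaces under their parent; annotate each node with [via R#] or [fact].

round 1: derive reach(a,b) via R0 from red(a,b)
round 1: derive reach(a,h) via R0 from red(a,h)
round 1: derive reach(a,j) via R0 from red(a,j)
round 1: derive reach(b,b) via R0 from red(b,b)
round 1: derive reach(b,h) via R0 from red(b,h)
round 1: derive reach(b,j) via R0 from red(b,j)
round 1: derive reach(e,b) via R0 from red(e,b)
round 1: derive reach(e,e) via R0 from red(e,e)
round 1: derive reach(e,h) via R0 from red(e,h)
round 1: derive reach(e,j) via R0 from red(e,j)
round 1: derive reach(f,e) via R0 from red(f,e)
round 1: derive reach(f,f) via R0 from red(f,f)
round 1: derive reach(h,a) via R0 from red(h,a)
round 1: derive reach(h,j) via R0 from red(h,j)
round 2: derive reach(a,a) via R1 from reach(a,b), parent(b,a)
round 2: derive reach(a,e) via R1 from reach(a,j), parent(j,e)
round 2: derive reach(a,f) via R1 from reach(a,j), parent(j,f)
round 2: derive reach(b,a) via R1 from reach(b,b), parent(b,a)
round 2: derive reach(b,e) via R1 from reach(b,j), parent(j,e)
round 2: derive reach(b,f) via R1 from reach(b,j), parent(j,f)
round 2: derive reach(e,a) via R1 from reach(e,b), parent(b,a)
round 2: derive reach(e,f) via R1 from reach(e,j), parent(j,f)
round 2: derive reach(f,a) via R1 from reach(f,f), parent(f,a)
round 2: derive reach(f,b) via R1 from reach(f,e), parent(e,b)
round 2: derive reach(f,h) via R1 from reach(f,e), parent(e,h)
round 2: derive reach(f,j) via R1 from reach(f,e), parent(e,j)
round 2: derive reach(h,e) via R1 from reach(h,j), parent(j,e)
round 2: derive reach(h,f) via R1 from reach(h,a), parent(a,f)
round 3: derive reach(h,b) via R1 from reach(h,e), parent(e,b)
round 3: derive reach(h,h) via R1 from reach(h,e), parent(e,h)

reach(e,a)  [via R1]
  reach(e,b)  [via R0]
    red(e,b)  [fact]
  parent(b,a)  [fact]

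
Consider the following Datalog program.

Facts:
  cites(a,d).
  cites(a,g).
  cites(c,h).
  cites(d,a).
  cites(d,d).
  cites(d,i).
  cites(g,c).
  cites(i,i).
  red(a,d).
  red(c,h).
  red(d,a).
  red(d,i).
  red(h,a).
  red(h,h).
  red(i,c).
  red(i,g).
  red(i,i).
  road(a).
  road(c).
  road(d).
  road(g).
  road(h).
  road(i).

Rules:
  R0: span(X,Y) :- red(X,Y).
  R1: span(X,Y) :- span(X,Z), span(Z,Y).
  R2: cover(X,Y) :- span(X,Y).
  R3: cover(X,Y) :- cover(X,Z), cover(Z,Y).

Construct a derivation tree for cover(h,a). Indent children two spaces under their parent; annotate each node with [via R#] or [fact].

round 1: derive span(a,d) via R0 from red(a,d)
round 1: derive span(c,h) via R0 from red(c,h)
round 1: derive span(d,a) via R0 from red(d,a)
round 1: derive span(d,i) via R0 from red(d,i)
round 1: derive span(h,a) via R0 from red(h,a)
round 1: derive span(h,h) via R0 from red(h,h)
round 1: derive span(i,c) via R0 from red(i,c)
round 1: derive span(i,g) via R0 from red(i,g)
round 1: derive span(i,i) via R0 from red(i,i)
round 2: derive span(a,a) via R1 from span(a,d), span(d,a)
round 2: derive span(a,i) via R1 from span(a,d), span(d,i)
round 2: derive span(c,a) via R1 from span(c,h), span(h,a)
round 2: derive span(d,c) via R1 from span(d,i), span(i,c)
round 2: derive span(d,d) via R1 from span(d,a), span(a,d)
round 2: derive span(d,g) via R1 from span(d,i), span(i,g)
round 2: derive span(h,d) via R1 from span(h,a), span(a,d)
round 2: derive span(i,h) via R1 from span(i,c), span(c,h)
round 2: derive cover(a,d) via R2 from span(a,d)
round 2: derive cover(c,h) via R2 from span(c,h)
round 2: derive cover(d,a) via R2 from span(d,a)
round 2: derive cover(d,i) via R2 from span(d,i)
round 2: derive cover(h,a) via R2 from span(h,a)
round 2: derive cover(h,h) via R2 from span(h,h)
round 2: derive cover(i,c) via R2 from span(i,c)
round 2: derive cover(i,g) via R2 from span(i,g)
round 2: derive cover(i,i) via R2 from span(i,i)
round 3: derive span(a,c) via R1 from span(a,d), span(d,c)
round 3: derive span(a,g) via R1 from span(a,d), span(d,g)
round 3: derive span(a,h) via R1 from span(a,i), span(i,h)
round 3: derive span(c,d) via R1 from span(c,a), span(a,d)
round 3: derive span(c,i) via R1 from span(c,a), span(a,i)
round 3: derive span(d,h) via R1 from span(d,c), span(c,h)
round 3: derive span(h,c) via R1 from span(h,d), span(d,c)
round 3: derive span(h,g) via R1 from span(h,d), span(d,g)
round 3: derive span(h,i) via R1 from span(h,a), span(a,i)
round 3: derive span(i,a) via R1 from span(i,c), span(c,a)
round 3: derive span(i,d) via R1 from span(i,h), span(h,d)
round 3: derive cover(a,a) via R2 from span(a,a)
round 3: derive cover(a,i) via R2 from span(a,i)
round 3: derive cover(c,a) via R2 from span(c,a)
round 3: derive cover(d,c) via R2 from span(d,c)
round 3: derive cover(d,d) via R2 from span(d,d)
round 3: derive cover(d,g) via R2 from span(d,g)
round 3: derive cover(h,d) via R2 from span(h,d)
round 3: derive cover(i,h) via R2 from span(i,h)
round 4: derive span(c,c) via R1 from span(c,a), span(a,c)
round 4: derive span(c,g) via R1 from span(c,a), span(a,g)
round 4: derive cover(a,c) via R2 from span(a,c)
round 4: derive cover(a,g) via R2 from span(a,g)
round 4: derive cover(a,h) via R2 from span(a,h)
round 4: derive cover(c,d) via R2 from span(c,d)
round 4: derive cover(c,i) via R2 from span(c,i)
round 4: derive cover(d,h) via R2 from span(d,h)
round 4: derive cover(h,c) via R2 from span(h,c)
round 4: derive cover(h,g) via R2 from span(h,g)
round 4: derive cover(h,i) via R2 from span(h,i)
round 4: derive cover(i,a) via R2 from span(i,a)
round 4: derive cover(i,d) via R2 from span(i,d)
round 5: derive cover(c,c) via R2 from span(c,c)
round 5: derive cover(c,g) via R2 from span(c,g)

cover(h,a)  [via R2]
  span(h,a)  [via R0]
    red(h,a)  [fact]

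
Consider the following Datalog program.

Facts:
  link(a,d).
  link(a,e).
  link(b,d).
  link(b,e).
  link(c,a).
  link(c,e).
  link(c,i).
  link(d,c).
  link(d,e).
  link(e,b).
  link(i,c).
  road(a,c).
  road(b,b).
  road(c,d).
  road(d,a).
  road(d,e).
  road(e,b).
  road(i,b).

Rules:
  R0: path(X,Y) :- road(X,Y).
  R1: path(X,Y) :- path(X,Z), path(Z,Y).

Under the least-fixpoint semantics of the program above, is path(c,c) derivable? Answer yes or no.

round 1: derive path(a,c) via R0 from road(a,c)
round 1: derive path(b,b) via R0 from road(b,b)
round 1: derive path(c,d) via R0 from road(c,d)
round 1: derive path(d,a) via R0 from road(d,a)
round 1: derive path(d,e) via R0 from road(d,e)
round 1: derive path(e,b) via R0 from road(e,b)
round 1: derive path(i,b) via R0 from road(i,b)
round 2: derive path(a,d) via R1 from path(a,c), path(c,d)
round 2: derive path(c,a) via R1 from path(c,d), path(d,a)
round 2: derive path(c,e) via R1 from path(c,d), path(d,e)
round 2: derive path(d,b) via R1 from path(d,e), path(e,b)
round 2: derive path(d,c) via R1 from path(d,a), path(a,c)
round 3: derive path(a,a) via R1 from path(a,c), path(c,a)
round 3: derive path(a,b) via R1 from path(a,d), path(d,b)
round 3: derive path(a,e) via R1 from path(a,c), path(c,e)
round 3: derive path(c,b) via R1 from path(c,d), path(d,b)
round 3: derive path(c,c) via R1 from path(c,a), path(a,c)
round 3: derive path(d,d) via R1 from path(d,a), path(a,d)

yes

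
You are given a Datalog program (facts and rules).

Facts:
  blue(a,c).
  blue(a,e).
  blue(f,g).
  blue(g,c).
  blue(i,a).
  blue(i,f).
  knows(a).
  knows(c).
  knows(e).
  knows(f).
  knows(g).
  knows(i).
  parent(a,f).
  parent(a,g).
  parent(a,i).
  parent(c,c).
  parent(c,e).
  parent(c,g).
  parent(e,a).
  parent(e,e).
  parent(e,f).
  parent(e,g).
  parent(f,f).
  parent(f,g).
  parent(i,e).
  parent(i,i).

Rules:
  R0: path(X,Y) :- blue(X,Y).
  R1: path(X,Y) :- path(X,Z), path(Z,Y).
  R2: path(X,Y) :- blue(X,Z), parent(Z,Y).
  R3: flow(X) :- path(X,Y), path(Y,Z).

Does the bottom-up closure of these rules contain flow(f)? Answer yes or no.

round 1: derive path(a,c) via R0 from blue(a,c)
round 1: derive path(a,e) via R0 from blue(a,e)
round 1: derive path(f,g) via R0 from blue(f,g)
round 1: derive path(g,c) via R0 from blue(g,c)
round 1: derive path(i,a) via R0 from blue(i,a)
round 1: derive path(i,f) via R0 from blue(i,f)
round 1: derive path(a,a) via R2 from blue(a,e), parent(e,a)
round 1: derive path(a,f) via R2 from blue(a,e), parent(e,f)
round 1: derive path(a,g) via R2 from blue(a,c), parent(c,g)
round 1: derive path(g,e) via R2 from blue(g,c), parent(c,e)
round 1: derive path(g,g) via R2 from blue(g,c), parent(c,g)
round 1: derive path(i,g) via R2 from blue(i,a), parent(a,g)
round 1: derive path(i,i) via R2 from blue(i,a), parent(a,i)
round 2: derive path(f,c) via R1 from path(f,g), path(g,c)
round 2: derive path(f,e) via R1 from path(f,g), path(g,e)
round 2: derive path(i,c) via R1 from path(i,a), path(a,c)
round 2: derive path(i,e) via R1 from path(i,a), path(a,e)
round 2: derive flow(a) via R3 from path(a,a), path(a,a)
round 2: derive flow(f) via R3 from path(f,g), path(g,c)
round 2: derive flow(g) via R3 from path(g,g), path(g,c)
round 2: derive flow(i) via R3 from path(i,a), path(a,a)

yes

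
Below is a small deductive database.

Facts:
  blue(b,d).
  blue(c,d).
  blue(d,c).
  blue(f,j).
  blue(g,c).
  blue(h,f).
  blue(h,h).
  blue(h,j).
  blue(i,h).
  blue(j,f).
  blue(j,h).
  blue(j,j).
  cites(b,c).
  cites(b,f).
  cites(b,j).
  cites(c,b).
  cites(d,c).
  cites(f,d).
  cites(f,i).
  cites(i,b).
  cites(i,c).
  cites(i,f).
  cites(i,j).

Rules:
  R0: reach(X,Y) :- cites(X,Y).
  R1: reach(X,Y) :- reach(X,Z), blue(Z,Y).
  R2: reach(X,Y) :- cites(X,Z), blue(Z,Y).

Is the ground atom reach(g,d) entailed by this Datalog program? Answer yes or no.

round 1: derive reach(b,c) via R0 from cites(b,c)
round 1: derive reach(b,f) via R0 from cites(b,f)
round 1: derive reach(b,j) via R0 from cites(b,j)
round 1: derive reach(c,b) via R0 from cites(c,b)
round 1: derive reach(d,c) via R0 from cites(d,c)
round 1: derive reach(f,d) via R0 from cites(f,d)
round 1: derive reach(f,i) via R0 from cites(f,i)
round 1: derive reach(i,b) via R0 from cites(i,b)
round 1: derive reach(i,c) via R0 from cites(i,c)
round 1: derive reach(i,f) via R0 from cites(i,f)
round 1: derive reach(i,j) via R0 from cites(i,j)
round 1: derive reach(b,d) via R2 from cites(b,c), blue(c,d)
round 1: derive reach(b,h) via R2 from cites(b,j), blue(j,h)
round 1: derive reach(c,d) via R2 from cites(c,b), blue(b,d)
round 1: derive reach(d,d) via R2 from cites(d,c), blue(c,d)
round 1: derive reach(f,c) via R2 from cites(f,d), blue(d,c)
round 1: derive reach(f,h) via R2 from cites(f,i), blue(i,h)
round 1: derive reach(i,d) via R2 from cites(i,b), blue(b,d)
round 1: derive reach(i,h) via R2 from cites(i,j), blue(j,h)
round 2: derive reach(c,c) via R1 from reach(c,d), blue(d,c)
round 2: derive reach(f,f) via R1 from reach(f,h), blue(h,f)
round 2: derive reach(f,j) via R1 from reach(f,h), blue(h,j)

no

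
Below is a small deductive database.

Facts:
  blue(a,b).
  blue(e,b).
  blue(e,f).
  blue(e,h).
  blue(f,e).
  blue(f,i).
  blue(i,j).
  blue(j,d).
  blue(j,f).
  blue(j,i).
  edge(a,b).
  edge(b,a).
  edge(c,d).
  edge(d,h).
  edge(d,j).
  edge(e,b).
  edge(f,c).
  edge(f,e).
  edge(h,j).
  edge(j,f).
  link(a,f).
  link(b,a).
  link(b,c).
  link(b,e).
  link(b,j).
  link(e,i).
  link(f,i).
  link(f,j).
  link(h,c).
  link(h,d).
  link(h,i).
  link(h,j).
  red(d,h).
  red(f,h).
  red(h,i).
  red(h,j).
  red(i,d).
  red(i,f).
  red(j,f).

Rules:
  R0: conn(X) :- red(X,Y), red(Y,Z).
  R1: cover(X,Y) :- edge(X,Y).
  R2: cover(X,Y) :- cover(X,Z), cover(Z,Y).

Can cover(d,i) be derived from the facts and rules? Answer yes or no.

round 1: derive cover(a,b) via R1 from edge(a,b)
round 1: derive cover(b,a) via R1 from edge(b,a)
round 1: derive cover(c,d) via R1 from edge(c,d)
round 1: derive cover(d,h) via R1 from edge(d,h)
round 1: derive cover(d,j) via R1 from edge(d,j)
round 1: derive cover(e,b) via R1 from edge(e,b)
round 1: derive cover(f,c) via R1 from edge(f,c)
round 1: derive cover(f,e) via R1 from edge(f,e)
round 1: derive cover(h,j) via R1 from edge(h,j)
round 1: derive cover(j,f) via R1 from edge(j,f)
round 2: derive cover(a,a) via R2 from cover(a,b), cover(b,a)
round 2: derive cover(b,b) via R2 from cover(b,a), cover(a,b)
round 2: derive cover(c,h) via R2 from cover(c,d), cover(d,h)
round 2: derive cover(c,j) via R2 from cover(c,d), cover(d,j)
round 2: derive cover(d,f) via R2 from cover(d,j), cover(j,f)
round 2: derive cover(e,a) via R2 from cover(e,b), cover(b,a)
round 2: derive cover(f,b) via R2 from cover(f,e), cover(e,b)
round 2: derive cover(f,d) via R2 from cover(f,c), cover(c,d)
round 2: derive cover(h,f) via R2 from cover(h,j), cover(j,f)
round 2: derive cover(j,c) via R2 from cover(j,f), cover(f,c)
round 2: derive cover(j,e) via R2 from cover(j,f), cover(f,e)
round 3: derive cover(c,c) via R2 from cover(c,j), cover(j,c)
round 3: derive cover(c,e) via R2 from cover(c,j), cover(j,e)
round 3: derive cover(c,f) via R2 from cover(c,d), cover(d,f)
round 3: derive cover(d,b) via R2 from cover(d,f), cover(f,b)
round 3: derive cover(d,c) via R2 from cover(d,f), cover(f,c)
round 3: derive cover(d,d) via R2 from cover(d,f), cover(f,d)
round 3: derive cover(d,e) via R2 from cover(d,f), cover(f,e)
round 3: derive cover(f,a) via R2 from cover(f,b), cover(b,a)
round 3: derive cover(f,f) via R2 from cover(f,d), cover(d,f)
round 3: derive cover(f,h) via R2 from cover(f,c), cover(c,h)
round 3: derive cover(f,j) via R2 from cover(f,c), cover(c,j)
round 3: derive cover(h,b) via R2 from cover(h,f), cover(f,b)
round 3: derive cover(h,c) via R2 from cover(h,f), cover(f,c)
round 3: derive cover(h,d) via R2 from cover(h,f), cover(f,d)
round 3: derive cover(h,e) via R2 from cover(h,f), cover(f,e)
round 3: derive cover(j,a) via R2 from cover(j,e), cover(e,a)
round 3: derive cover(j,b) via R2 from cover(j,e), cover(e,b)
round 3: derive cover(j,d) via R2 from cover(j,c), cover(c,d)
round 3: derive cover(j,h) via R2 from cover(j,c), cover(c,h)
round 3: derive cover(j,j) via R2 from cover(j,c), cover(c,j)
round 4: derive cover(c,a) via R2 from cover(c,e), cover(e,a)
round 4: derive cover(c,b) via R2 from cover(c,d), cover(d,b)
round 4: derive cover(d,a) via R2 from cover(d,b), cover(b,a)
round 4: derive cover(h,a) via R2 from cover(h,b), cover(b,a)
round 4: derive cover(h,h) via R2 from cover(h,c), cover(c,h)

no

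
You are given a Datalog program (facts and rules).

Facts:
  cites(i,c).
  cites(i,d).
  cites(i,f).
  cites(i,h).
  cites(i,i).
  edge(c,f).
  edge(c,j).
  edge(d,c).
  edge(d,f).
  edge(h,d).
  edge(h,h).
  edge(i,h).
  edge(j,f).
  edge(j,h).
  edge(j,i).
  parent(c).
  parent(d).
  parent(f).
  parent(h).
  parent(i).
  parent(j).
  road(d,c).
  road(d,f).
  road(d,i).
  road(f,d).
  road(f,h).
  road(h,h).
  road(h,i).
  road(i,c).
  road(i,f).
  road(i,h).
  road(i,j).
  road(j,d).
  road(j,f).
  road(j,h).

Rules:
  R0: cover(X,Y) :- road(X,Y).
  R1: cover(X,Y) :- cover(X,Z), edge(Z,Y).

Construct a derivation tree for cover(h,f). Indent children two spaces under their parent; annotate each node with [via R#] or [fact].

cover(h,f)  [via R1]
  cover(h,d)  [via R1]
    cover(h,h)  [via R0]
      road(h,h)  [fact]
    edge(h,d)  [fact]
  edge(d,f)  [fact]

round 1: derive cover(d,c) via R0 from road(d,c)
round 1: derive cover(d,f) via R0 from road(d,f)
round 1: derive cover(d,i) via R0 from road(d,i)
round 1: derive cover(f,d) via R0 from road(f,d)
round 1: derive cover(f,h) via R0 from road(f,h)
round 1: derive cover(h,h) via R0 from road(h,h)
round 1: derive cover(h,i) via R0 from road(h,i)
round 1: derive cover(i,c) via R0 from road(i,c)
round 1: derive cover(i,f) via R0 from road(i,f)
round 1: derive cover(i,h) via R0 from road(i,h)
round 1: derive cover(i,j) via R0 from road(i,j)
round 1: derive cover(j,d) via R0 from road(j,d)
round 1: derive cover(j,f) via R0 from road(j,f)
round 1: derive cover(j,h) via R0 from road(j,h)
round 2: derive cover(d,h) via R1 from cover(d,i), edge(i,h)
round 2: derive cover(d,j) via R1 from cover(d,c), edge(c,j)
round 2: derive cover(f,c) via R1 from cover(f,d), edge(d,c)
round 2: derive cover(f,f) via R1 from cover(f,d), edge(d,f)
round 2: derive cover(h,d) via R1 from cover(h,h), edge(h,d)
round 2: derive cover(i,d) via R1 from cover(i,h), edge(h,d)
round 2: derive cover(i,i) via R1 from cover(i,j), edge(j,i)
round 2: derive cover(j,c) via R1 from cover(j,d), edge(d,c)
round 3: derive cover(d,d) via R1 from cover(d,h), edge(h,d)
round 3: derive cover(f,j) via R1 from cover(f,c), edge(c,j)
round 3: derive cover(h,c) via R1 from cover(h,d), edge(d,c)
round 3: derive cover(h,f) via R1 from cover(h,d), edge(d,f)
round 3: derive cover(j,j) via R1 from cover(j,c), edge(c,j)
round 4: derive cover(f,i) via R1 from cover(f,j), edge(j,i)
round 4: derive cover(h,j) via R1 from cover(h,c), edge(c,j)
round 4: derive cover(j,i) via R1 from cover(j,j), edge(j,i)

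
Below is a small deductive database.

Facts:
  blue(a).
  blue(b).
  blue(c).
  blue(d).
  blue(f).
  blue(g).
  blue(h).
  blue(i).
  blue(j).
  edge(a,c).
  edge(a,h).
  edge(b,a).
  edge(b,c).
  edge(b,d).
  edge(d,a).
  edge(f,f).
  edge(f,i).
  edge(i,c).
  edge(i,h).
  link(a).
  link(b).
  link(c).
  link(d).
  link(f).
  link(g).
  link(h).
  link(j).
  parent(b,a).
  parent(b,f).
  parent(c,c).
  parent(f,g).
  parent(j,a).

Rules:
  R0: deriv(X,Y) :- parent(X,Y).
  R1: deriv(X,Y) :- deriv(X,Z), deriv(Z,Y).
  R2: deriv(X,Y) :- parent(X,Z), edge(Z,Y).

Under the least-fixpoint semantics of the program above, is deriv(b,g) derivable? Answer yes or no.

round 1: derive deriv(b,a) via R0 from parent(b,a)
round 1: derive deriv(b,f) via R0 from parent(b,f)
round 1: derive deriv(c,c) via R0 from parent(c,c)
round 1: derive deriv(f,g) via R0 from parent(f,g)
round 1: derive deriv(j,a) via R0 from parent(j,a)
round 1: derive deriv(b,c) via R2 from parent(b,a), edge(a,c)
round 1: derive deriv(b,h) via R2 from parent(b,a), edge(a,h)
round 1: derive deriv(b,i) via R2 from parent(b,f), edge(f,i)
round 1: derive deriv(j,c) via R2 from parent(j,a), edge(a,c)
round 1: derive deriv(j,h) via R2 from parent(j,a), edge(a,h)
round 2: derive deriv(b,g) via R1 from deriv(b,f), deriv(f,g)

yes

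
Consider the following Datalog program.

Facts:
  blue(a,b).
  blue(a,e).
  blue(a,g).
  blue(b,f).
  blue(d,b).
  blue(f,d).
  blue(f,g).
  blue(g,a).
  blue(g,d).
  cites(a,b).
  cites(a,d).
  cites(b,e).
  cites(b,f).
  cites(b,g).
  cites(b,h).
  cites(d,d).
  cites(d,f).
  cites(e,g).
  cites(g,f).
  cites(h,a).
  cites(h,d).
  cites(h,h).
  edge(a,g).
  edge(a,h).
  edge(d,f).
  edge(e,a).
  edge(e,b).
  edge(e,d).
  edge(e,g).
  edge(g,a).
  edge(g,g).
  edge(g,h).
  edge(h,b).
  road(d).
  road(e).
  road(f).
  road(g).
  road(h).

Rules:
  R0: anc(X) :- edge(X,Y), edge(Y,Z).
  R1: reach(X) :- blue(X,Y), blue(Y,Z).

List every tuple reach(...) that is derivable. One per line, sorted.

round 1: derive reach(a) via R1 from blue(a,b), blue(b,f)
round 1: derive reach(b) via R1 from blue(b,f), blue(f,d)
round 1: derive reach(d) via R1 from blue(d,b), blue(b,f)
round 1: derive reach(f) via R1 from blue(f,d), blue(d,b)
round 1: derive reach(g) via R1 from blue(g,a), blue(a,b)

reach(a)
reach(b)
reach(d)
reach(f)
reach(g)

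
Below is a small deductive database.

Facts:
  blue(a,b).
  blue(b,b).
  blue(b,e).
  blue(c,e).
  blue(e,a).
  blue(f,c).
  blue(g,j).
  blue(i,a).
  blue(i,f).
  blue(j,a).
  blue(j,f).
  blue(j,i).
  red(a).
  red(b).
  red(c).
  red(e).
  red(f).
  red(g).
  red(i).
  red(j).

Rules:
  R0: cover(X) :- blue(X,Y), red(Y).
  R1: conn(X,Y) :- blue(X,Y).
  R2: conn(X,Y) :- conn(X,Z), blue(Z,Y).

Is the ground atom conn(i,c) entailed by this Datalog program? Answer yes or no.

yes

round 1: derive conn(a,b) via R1 from blue(a,b)
round 1: derive conn(b,b) via R1 from blue(b,b)
round 1: derive conn(b,e) via R1 from blue(b,e)
round 1: derive conn(c,e) via R1 from blue(c,e)
round 1: derive conn(e,a) via R1 from blue(e,a)
round 1: derive conn(f,c) via R1 from blue(f,c)
round 1: derive conn(g,j) via R1 from blue(g,j)
round 1: derive conn(i,a) via R1 from blue(i,a)
round 1: derive conn(i,f) via R1 from blue(i,f)
round 1: derive conn(j,a) via R1 from blue(j,a)
round 1: derive conn(j,f) via R1 from blue(j,f)
round 1: derive conn(j,i) via R1 from blue(j,i)
round 2: derive conn(a,e) via R2 from conn(a,b), blue(b,e)
round 2: derive conn(b,a) via R2 from conn(b,e), blue(e,a)
round 2: derive conn(c,a) via R2 from conn(c,e), blue(e,a)
round 2: derive conn(e,b) via R2 from conn(e,a), blue(a,b)
round 2: derive conn(f,e) via R2 from conn(f,c), blue(c,e)
round 2: derive conn(g,a) via R2 from conn(g,j), blue(j,a)
round 2: derive conn(g,f) via R2 from conn(g,j), blue(j,f)
round 2: derive conn(g,i) via R2 from conn(g,j), blue(j,i)
round 2: derive conn(i,b) via R2 from conn(i,a), blue(a,b)
round 2: derive conn(i,c) via R2 from conn(i,f), blue(f,c)
round 2: derive conn(j,b) via R2 from conn(j,a), blue(a,b)
round 2: derive conn(j,c) via R2 from conn(j,f), blue(f,c)
round 3: derive conn(a,a) via R2 from conn(a,e), blue(e,a)
round 3: derive conn(c,b) via R2 from conn(c,a), blue(a,b)
round 3: derive conn(e,e) via R2 from conn(e,b), blue(b,e)
round 3: derive conn(f,a) via R2 from conn(f,e), blue(e,a)
round 3: derive conn(g,b) via R2 from conn(g,a), blue(a,b)
round 3: derive conn(g,c) via R2 from conn(g,f), blue(f,c)
round 3: derive conn(i,e) via R2 from conn(i,b), blue(b,e)
round 3: derive conn(j,e) via R2 from conn(j,b), blue(b,e)
round 4: derive conn(f,b) via R2 from conn(f,a), blue(a,b)
round 4: derive conn(g,e) via R2 from conn(g,b), blue(b,e)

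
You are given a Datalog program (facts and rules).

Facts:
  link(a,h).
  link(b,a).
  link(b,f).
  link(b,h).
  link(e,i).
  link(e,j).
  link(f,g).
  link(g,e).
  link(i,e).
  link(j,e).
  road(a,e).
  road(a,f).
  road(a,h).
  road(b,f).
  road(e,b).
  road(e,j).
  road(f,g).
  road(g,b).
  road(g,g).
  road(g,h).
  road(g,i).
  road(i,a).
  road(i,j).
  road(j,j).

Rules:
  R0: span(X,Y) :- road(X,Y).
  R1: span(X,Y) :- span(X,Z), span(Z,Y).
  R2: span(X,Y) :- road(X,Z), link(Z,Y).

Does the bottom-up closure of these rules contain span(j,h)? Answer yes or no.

yes

round 1: derive span(a,e) via R0 from road(a,e)
round 1: derive span(a,f) via R0 from road(a,f)
round 1: derive span(a,h) via R0 from road(a,h)
round 1: derive span(b,f) via R0 from road(b,f)
round 1: derive span(e,b) via R0 from road(e,b)
round 1: derive span(e,j) via R0 from road(e,j)
round 1: derive span(f,g) via R0 from road(f,g)
round 1: derive span(g,b) via R0 from road(g,b)
round 1: derive span(g,g) via R0 from road(g,g)
round 1: derive span(g,h) via R0 from road(g,h)
round 1: derive span(g,i) via R0 from road(g,i)
round 1: derive span(i,a) via R0 from road(i,a)
round 1: derive span(i,j) via R0 from road(i,j)
round 1: derive span(j,j) via R0 from road(j,j)
round 1: derive span(a,g) via R2 from road(a,f), link(f,g)
round 1: derive span(a,i) via R2 from road(a,e), link(e,i)
round 1: derive span(a,j) via R2 from road(a,e), link(e,j)
round 1: derive span(b,g) via R2 from road(b,f), link(f,g)
round 1: derive span(e,a) via R2 from road(e,b), link(b,a)
round 1: derive span(e,e) via R2 from road(e,j), link(j,e)
round 1: derive span(e,f) via R2 from road(e,b), link(b,f)
round 1: derive span(e,h) via R2 from road(e,b), link(b,h)
round 1: derive span(f,e) via R2 from road(f,g), link(g,e)
round 1: derive span(g,a) via R2 from road(g,b), link(b,a)
round 1: derive span(g,e) via R2 from road(g,g), link(g,e)
round 1: derive span(g,f) via R2 from road(g,b), link(b,f)
round 1: derive span(i,e) via R2 from road(i,j), link(j,e)
round 1: derive span(i,h) via R2 from road(i,a), link(a,h)
round 1: derive span(j,e) via R2 from road(j,j), link(j,e)
round 2: derive span(a,a) via R1 from span(a,e), span(e,a)
round 2: derive span(a,b) via R1 from span(a,e), span(e,b)
round 2: derive span(b,a) via R1 from span(b,g), span(g,a)
round 2: derive span(b,b) via R1 from span(b,g), span(g,b)
round 2: derive span(b,e) via R1 from span(b,f), span(f,e)
round 2: derive span(b,h) via R1 from span(b,g), span(g,h)
round 2: derive span(b,i) via R1 from span(b,g), span(g,i)
round 2: derive span(e,g) via R1 from span(e,a), span(a,g)
round 2: derive span(e,i) via R1 from span(e,a), span(a,i)
round 2: derive span(f,a) via R1 from span(f,e), span(e,a)
round 2: derive span(f,b) via R1 from span(f,e), span(e,b)
round 2: derive span(f,f) via R1 from span(f,e), span(e,f)
round 2: derive span(f,h) via R1 from span(f,e), span(e,h)
round 2: derive span(f,i) via R1 from span(f,g), span(g,i)
round 2: derive span(f,j) via R1 from span(f,e), span(e,j)
round 2: derive span(g,j) via R1 from span(g,a), span(a,j)
round 2: derive span(i,b) via R1 from span(i,e), span(e,b)
round 2: derive span(i,f) via R1 from span(i,a), span(a,f)
round 2: derive span(i,g) via R1 from span(i,a), span(a,g)
round 2: derive span(i,i) via R1 from span(i,a), span(a,i)
round 2: derive span(j,a) via R1 from span(j,e), span(e,a)
round 2: derive span(j,b) via R1 from span(j,e), span(e,b)
round 2: derive span(j,f) via R1 from span(j,e), span(e,f)
round 2: derive span(j,h) via R1 from span(j,e), span(e,h)
round 3: derive span(b,j) via R1 from span(b,a), span(a,j)
round 3: derive span(j,g) via R1 from span(j,a), span(a,g)
round 3: derive span(j,i) via R1 from span(j,a), span(a,i)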